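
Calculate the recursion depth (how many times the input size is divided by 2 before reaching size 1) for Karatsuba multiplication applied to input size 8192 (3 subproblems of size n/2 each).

For divide and conquer with division factor 2:

Problem sizes at each level:
Level 0: 8192
Level 1: 4096
Level 2: 2048
Level 3: 1024
Level 4: 512
Level 5: 256
Level 6: 128
Level 7: 64
Level 8: 32
Level 9: 16
Level 10: 8
Level 11: 4
Level 12: 2
Level 13: 1

The root is level 0 and the size-1 base case is level 13 (the tree spans levels 0 through 13, i.e. 14 levels counting the root), so the depth is the number of divisions: log_2(8192) = 13

The recursion tree depth is log_2(8192) = 13. At each level, the problem size is divided by 2, so it takes 13 divisions to reduce to a base case of size 1. The algorithm makes 3 recursive calls at each level.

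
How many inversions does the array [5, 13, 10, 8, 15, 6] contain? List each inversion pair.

Finding inversions in [5, 13, 10, 8, 15, 6]:

(1, 2): arr[1]=13 > arr[2]=10
(1, 3): arr[1]=13 > arr[3]=8
(1, 5): arr[1]=13 > arr[5]=6
(2, 3): arr[2]=10 > arr[3]=8
(2, 5): arr[2]=10 > arr[5]=6
(3, 5): arr[3]=8 > arr[5]=6
(4, 5): arr[4]=15 > arr[5]=6

Total inversions: 7

The array has 7 inversion(s): (1,2), (1,3), (1,5), (2,3), (2,5), (3,5), (4,5). Each pair (i,j) satisfies i < j and arr[i] > arr[j].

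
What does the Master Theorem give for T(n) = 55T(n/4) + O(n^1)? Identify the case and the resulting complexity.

Master Theorem for T(n) = 55T(n/4) + O(n^1):

a = 55, b = 4, c = 1
log_b(a) = log_4(55) = 2.8907

Case 1: c = 1 < log_4(55) = 2.8907
T(n) = O(n^(log_4 55))

For T(n) = 55T(n/4) + O(n^1): log_4(55) = 2.8907. This is Case 1 of the Master Theorem (c < log_b(a), work dominated by leaves), giving O(n^(log_4 55)).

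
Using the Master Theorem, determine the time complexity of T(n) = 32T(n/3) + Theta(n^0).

Master Theorem for T(n) = 32T(n/3) + O(n^0):

a = 32, b = 3, c = 0
log_b(a) = log_3(32) = 3.1546

Case 1: c = 0 < log_3(32) = 3.1546
T(n) = O(n^(log_3 32))

For T(n) = 32T(n/3) + O(n^0): log_3(32) = 3.1546. This is Case 1 of the Master Theorem (c < log_b(a), work dominated by leaves), giving O(n^(log_3 32)).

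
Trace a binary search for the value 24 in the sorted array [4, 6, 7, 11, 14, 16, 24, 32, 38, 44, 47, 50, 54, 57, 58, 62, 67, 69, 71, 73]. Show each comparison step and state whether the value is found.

Binary search for 24 in [4, 6, 7, 11, 14, 16, 24, 32, 38, 44, 47, 50, 54, 57, 58, 62, 67, 69, 71, 73]:

lo=0, hi=19, mid=9, arr[mid]=44 -> 44 > 24, search left half
lo=0, hi=8, mid=4, arr[mid]=14 -> 14 < 24, search right half
lo=5, hi=8, mid=6, arr[mid]=24 -> Found target at index 6!

Binary search finds 24 at index 6 after 3 comparisons. The search repeatedly halves the search space by comparing with the middle element.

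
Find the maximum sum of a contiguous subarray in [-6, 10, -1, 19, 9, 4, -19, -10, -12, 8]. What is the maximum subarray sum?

Using Kadane's algorithm on [-6, 10, -1, 19, 9, 4, -19, -10, -12, 8]:

Scanning through the array:
Position 1 (value 10): max_ending_here = 10, max_so_far = 10
Position 2 (value -1): max_ending_here = 9, max_so_far = 10
Position 3 (value 19): max_ending_here = 28, max_so_far = 28
Position 4 (value 9): max_ending_here = 37, max_so_far = 37
Position 5 (value 4): max_ending_here = 41, max_so_far = 41
Position 6 (value -19): max_ending_here = 22, max_so_far = 41
Position 7 (value -10): max_ending_here = 12, max_so_far = 41
Position 8 (value -12): max_ending_here = 0, max_so_far = 41
Position 9 (value 8): max_ending_here = 8, max_so_far = 41

Maximum subarray: [10, -1, 19, 9, 4]
Maximum sum: 41

The maximum subarray is [10, -1, 19, 9, 4] with sum 41. This subarray runs from index 1 to index 5.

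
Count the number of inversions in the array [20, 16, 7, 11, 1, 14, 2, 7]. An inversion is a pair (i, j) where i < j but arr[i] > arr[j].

Finding inversions in [20, 16, 7, 11, 1, 14, 2, 7]:

(0, 1): arr[0]=20 > arr[1]=16
(0, 2): arr[0]=20 > arr[2]=7
(0, 3): arr[0]=20 > arr[3]=11
(0, 4): arr[0]=20 > arr[4]=1
(0, 5): arr[0]=20 > arr[5]=14
(0, 6): arr[0]=20 > arr[6]=2
(0, 7): arr[0]=20 > arr[7]=7
(1, 2): arr[1]=16 > arr[2]=7
(1, 3): arr[1]=16 > arr[3]=11
(1, 4): arr[1]=16 > arr[4]=1
(1, 5): arr[1]=16 > arr[5]=14
(1, 6): arr[1]=16 > arr[6]=2
(1, 7): arr[1]=16 > arr[7]=7
(2, 4): arr[2]=7 > arr[4]=1
(2, 6): arr[2]=7 > arr[6]=2
(3, 4): arr[3]=11 > arr[4]=1
(3, 6): arr[3]=11 > arr[6]=2
(3, 7): arr[3]=11 > arr[7]=7
(5, 6): arr[5]=14 > arr[6]=2
(5, 7): arr[5]=14 > arr[7]=7

Total inversions: 20

The array has 20 inversion(s): (0,1), (0,2), (0,3), (0,4), (0,5), (0,6), (0,7), (1,2), (1,3), (1,4), (1,5), (1,6), (1,7), (2,4), (2,6), (3,4), (3,6), (3,7), (5,6), (5,7). Each pair (i,j) satisfies i < j and arr[i] > arr[j].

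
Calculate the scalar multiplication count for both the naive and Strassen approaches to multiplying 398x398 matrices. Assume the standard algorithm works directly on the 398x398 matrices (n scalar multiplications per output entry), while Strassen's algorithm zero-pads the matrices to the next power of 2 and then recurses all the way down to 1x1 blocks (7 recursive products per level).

Matrix multiplication for 398x398 matrices:

Strassen's algorithm requires power-of-2 dimensions. Pad 398x398 to 512x512 (next power of 2).

Standard algorithm: 398^3 = 63044792 multiplications
Strassen's algorithm: 7^(log2(512)) = 7^9 = 40353607 multiplications
Savings: 63044792 - 40353607 = 22691185 multiplications

Standard: 63044792 multiplications (398^3). Strassen: 40353607 multiplications (7^9, after padding to 512x512). Strassen reduces 8 recursive multiplications to 7 at each level.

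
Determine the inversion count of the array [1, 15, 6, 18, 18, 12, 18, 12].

Finding inversions in [1, 15, 6, 18, 18, 12, 18, 12]:

(1, 2): arr[1]=15 > arr[2]=6
(1, 5): arr[1]=15 > arr[5]=12
(1, 7): arr[1]=15 > arr[7]=12
(3, 5): arr[3]=18 > arr[5]=12
(3, 7): arr[3]=18 > arr[7]=12
(4, 5): arr[4]=18 > arr[5]=12
(4, 7): arr[4]=18 > arr[7]=12
(6, 7): arr[6]=18 > arr[7]=12

Total inversions: 8

The array has 8 inversion(s): (1,2), (1,5), (1,7), (3,5), (3,7), (4,5), (4,7), (6,7). Each pair (i,j) satisfies i < j and arr[i] > arr[j].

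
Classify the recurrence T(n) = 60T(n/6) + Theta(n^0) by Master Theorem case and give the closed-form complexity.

Master Theorem for T(n) = 60T(n/6) + O(n^0):

a = 60, b = 6, c = 0
log_b(a) = log_6(60) = 2.2851

Case 1: c = 0 < log_6(60) = 2.2851
T(n) = O(n^(log_6 60))

For T(n) = 60T(n/6) + O(n^0): log_6(60) = 2.2851. This is Case 1 of the Master Theorem (c < log_b(a), work dominated by leaves), giving O(n^(log_6 60)).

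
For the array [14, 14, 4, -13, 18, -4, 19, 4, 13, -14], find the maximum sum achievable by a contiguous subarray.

Using Kadane's algorithm on [14, 14, 4, -13, 18, -4, 19, 4, 13, -14]:

Scanning through the array:
Position 1 (value 14): max_ending_here = 28, max_so_far = 28
Position 2 (value 4): max_ending_here = 32, max_so_far = 32
Position 3 (value -13): max_ending_here = 19, max_so_far = 32
Position 4 (value 18): max_ending_here = 37, max_so_far = 37
Position 5 (value -4): max_ending_here = 33, max_so_far = 37
Position 6 (value 19): max_ending_here = 52, max_so_far = 52
Position 7 (value 4): max_ending_here = 56, max_so_far = 56
Position 8 (value 13): max_ending_here = 69, max_so_far = 69
Position 9 (value -14): max_ending_here = 55, max_so_far = 69

Maximum subarray: [14, 14, 4, -13, 18, -4, 19, 4, 13]
Maximum sum: 69

The maximum subarray is [14, 14, 4, -13, 18, -4, 19, 4, 13] with sum 69. This subarray runs from index 0 to index 8.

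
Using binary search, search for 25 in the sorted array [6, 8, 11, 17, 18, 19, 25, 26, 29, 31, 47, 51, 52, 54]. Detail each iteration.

Binary search for 25 in [6, 8, 11, 17, 18, 19, 25, 26, 29, 31, 47, 51, 52, 54]:

lo=0, hi=13, mid=6, arr[mid]=25 -> Found target at index 6!

Binary search finds 25 at index 6 after 1 comparisons. The search repeatedly halves the search space by comparing with the middle element.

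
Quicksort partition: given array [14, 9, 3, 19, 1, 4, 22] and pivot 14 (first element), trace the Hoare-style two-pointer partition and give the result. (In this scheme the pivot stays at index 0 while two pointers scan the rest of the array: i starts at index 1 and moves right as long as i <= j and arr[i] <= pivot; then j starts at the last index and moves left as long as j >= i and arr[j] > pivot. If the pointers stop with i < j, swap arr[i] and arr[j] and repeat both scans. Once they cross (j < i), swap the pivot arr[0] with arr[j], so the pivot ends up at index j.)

Hoare-style two-pointer partition with pivot = 14:

Initial array: [14, 9, 3, 19, 1, 4, 22]

Pointers start at i = 1, j = 6.
i stops at index 3 (arr[3]=19 > 14), j stops at index 5 (arr[5]=4 <= 14): swap arr[3] and arr[5], array becomes [14, 9, 3, 4, 1, 19, 22]
i ends at 5, j ends at 4: the pointers have crossed (j < i), so scanning stops.

Swap pivot arr[0] with arr[4] to place pivot at position 4: [1, 9, 3, 4, 14, 19, 22]
Pivot position: 4

After partitioning with pivot 14, the array becomes [1, 9, 3, 4, 14, 19, 22]. The pivot is placed at index 4. All elements to the left of the pivot are <= 14, and all elements to the right are > 14.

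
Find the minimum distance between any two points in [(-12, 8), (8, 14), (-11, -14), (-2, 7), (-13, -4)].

Computing all pairwise distances among 5 points:

d((-12, 8), (8, 14)) = 20.8806
d((-12, 8), (-11, -14)) = 22.0227
d((-12, 8), (-2, 7)) = 10.0499 <-- minimum
d((-12, 8), (-13, -4)) = 12.0416
d((8, 14), (-11, -14)) = 33.8378
d((8, 14), (-2, 7)) = 12.2066
d((8, 14), (-13, -4)) = 27.6586
d((-11, -14), (-2, 7)) = 22.8473
d((-11, -14), (-13, -4)) = 10.198
d((-2, 7), (-13, -4)) = 15.5563

Closest pair: (-12, 8) and (-2, 7) with distance 10.0499

The closest pair is (-12, 8) and (-2, 7) with Euclidean distance 10.0499. For 5 points, brute-force pairwise comparison is shown above. For large n, the divide-and-conquer algorithm (sort by x, recurse on halves, check the dividing strip) achieves O(n log n).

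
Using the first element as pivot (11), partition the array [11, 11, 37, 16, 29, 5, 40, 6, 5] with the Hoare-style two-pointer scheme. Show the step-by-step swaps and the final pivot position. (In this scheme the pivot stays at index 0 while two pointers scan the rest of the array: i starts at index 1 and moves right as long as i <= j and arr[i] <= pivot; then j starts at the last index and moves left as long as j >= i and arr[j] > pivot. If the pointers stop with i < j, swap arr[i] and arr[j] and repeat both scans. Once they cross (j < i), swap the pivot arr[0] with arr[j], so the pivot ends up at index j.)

Hoare-style two-pointer partition with pivot = 11:

Initial array: [11, 11, 37, 16, 29, 5, 40, 6, 5]

Pointers start at i = 1, j = 8.
i stops at index 2 (arr[2]=37 > 11), j stops at index 8 (arr[8]=5 <= 11): swap arr[2] and arr[8], array becomes [11, 11, 5, 16, 29, 5, 40, 6, 37]
i stops at index 3 (arr[3]=16 > 11), j stops at index 7 (arr[7]=6 <= 11): swap arr[3] and arr[7], array becomes [11, 11, 5, 6, 29, 5, 40, 16, 37]
i stops at index 4 (arr[4]=29 > 11), j stops at index 5 (arr[5]=5 <= 11): swap arr[4] and arr[5], array becomes [11, 11, 5, 6, 5, 29, 40, 16, 37]
i ends at 5, j ends at 4: the pointers have crossed (j < i), so scanning stops.

Swap pivot arr[0] with arr[4] to place pivot at position 4: [5, 11, 5, 6, 11, 29, 40, 16, 37]
Pivot position: 4

After partitioning with pivot 11, the array becomes [5, 11, 5, 6, 11, 29, 40, 16, 37]. The pivot is placed at index 4. All elements to the left of the pivot are <= 11, and all elements to the right are > 11.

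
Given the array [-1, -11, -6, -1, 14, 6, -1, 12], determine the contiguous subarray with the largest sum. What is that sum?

Using Kadane's algorithm on [-1, -11, -6, -1, 14, 6, -1, 12]:

Scanning through the array:
Position 1 (value -11): max_ending_here = -11, max_so_far = -1
Position 2 (value -6): max_ending_here = -6, max_so_far = -1
Position 3 (value -1): max_ending_here = -1, max_so_far = -1
Position 4 (value 14): max_ending_here = 14, max_so_far = 14
Position 5 (value 6): max_ending_here = 20, max_so_far = 20
Position 6 (value -1): max_ending_here = 19, max_so_far = 20
Position 7 (value 12): max_ending_here = 31, max_so_far = 31

Maximum subarray: [14, 6, -1, 12]
Maximum sum: 31

The maximum subarray is [14, 6, -1, 12] with sum 31. This subarray runs from index 4 to index 7.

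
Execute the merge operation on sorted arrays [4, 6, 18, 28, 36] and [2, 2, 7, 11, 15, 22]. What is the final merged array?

Merging process:

Compare 4 vs 2: take 2 from right. Merged: [2]
Compare 4 vs 2: take 2 from right. Merged: [2, 2]
Compare 4 vs 7: take 4 from left. Merged: [2, 2, 4]
Compare 6 vs 7: take 6 from left. Merged: [2, 2, 4, 6]
Compare 18 vs 7: take 7 from right. Merged: [2, 2, 4, 6, 7]
Compare 18 vs 11: take 11 from right. Merged: [2, 2, 4, 6, 7, 11]
Compare 18 vs 15: take 15 from right. Merged: [2, 2, 4, 6, 7, 11, 15]
Compare 18 vs 22: take 18 from left. Merged: [2, 2, 4, 6, 7, 11, 15, 18]
Compare 28 vs 22: take 22 from right. Merged: [2, 2, 4, 6, 7, 11, 15, 18, 22]
Append remaining from left: [28, 36]. Merged: [2, 2, 4, 6, 7, 11, 15, 18, 22, 28, 36]

Final merged array: [2, 2, 4, 6, 7, 11, 15, 18, 22, 28, 36]
Total comparisons: 9

The merged array is [2, 2, 4, 6, 7, 11, 15, 18, 22, 28, 36], requiring 9 comparisons. The merge step runs in O(n) time where n is the total number of elements.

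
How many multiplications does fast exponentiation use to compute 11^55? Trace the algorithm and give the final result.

Computing 11^55 by squaring (build up from 11^1; each line after the first costs one multiplication):

11^1 = 11
11^2 = (11^1)^2 = 11^2 = 121
11^3 = 11 * 11^2 = 11 * 121 = 1331
11^6 = (11^3)^2 = 1331^2 = 1771561
11^12 = (11^6)^2 = 1771561^2 = 3138428376721
11^13 = 11 * 11^12 = 11 * 3138428376721 = 34522712143931
11^26 = (11^13)^2 = 34522712143931^2 = 1191817653772720942460132761
11^27 = 11 * 11^26 = 11 * 1191817653772720942460132761 = 13109994191499930367061460371
11^54 = (11^27)^2 = 13109994191499930367061460371^2 = 171871947701161912897410416779483616222663749691203457641
11^55 = 11 * 11^54 = 11 * 171871947701161912897410416779483616222663749691203457641 = 1890591424712781041871514584574319778449301246603238034051

Result: 1890591424712781041871514584574319778449301246603238034051
Multiplications needed: 9 (9 lines after 11^1)

11^55 = 1890591424712781041871514584574319778449301246603238034051. Using exponentiation by squaring, this requires 9 multiplications. The key idea: if the exponent is even, square the half-power; if odd, multiply by the base once.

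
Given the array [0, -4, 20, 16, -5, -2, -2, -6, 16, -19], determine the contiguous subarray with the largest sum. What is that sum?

Using Kadane's algorithm on [0, -4, 20, 16, -5, -2, -2, -6, 16, -19]:

Scanning through the array:
Position 1 (value -4): max_ending_here = -4, max_so_far = 0
Position 2 (value 20): max_ending_here = 20, max_so_far = 20
Position 3 (value 16): max_ending_here = 36, max_so_far = 36
Position 4 (value -5): max_ending_here = 31, max_so_far = 36
Position 5 (value -2): max_ending_here = 29, max_so_far = 36
Position 6 (value -2): max_ending_here = 27, max_so_far = 36
Position 7 (value -6): max_ending_here = 21, max_so_far = 36
Position 8 (value 16): max_ending_here = 37, max_so_far = 37
Position 9 (value -19): max_ending_here = 18, max_so_far = 37

Maximum subarray: [20, 16, -5, -2, -2, -6, 16]
Maximum sum: 37

The maximum subarray is [20, 16, -5, -2, -2, -6, 16] with sum 37. This subarray runs from index 2 to index 8.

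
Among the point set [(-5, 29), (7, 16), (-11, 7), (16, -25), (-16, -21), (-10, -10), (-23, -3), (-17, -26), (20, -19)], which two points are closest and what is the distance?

Computing all pairwise distances among 9 points:

d((-5, 29), (7, 16)) = 17.6918
d((-5, 29), (-11, 7)) = 22.8035
d((-5, 29), (16, -25)) = 57.9396
d((-5, 29), (-16, -21)) = 51.1957
d((-5, 29), (-10, -10)) = 39.3192
d((-5, 29), (-23, -3)) = 36.7151
d((-5, 29), (-17, -26)) = 56.2939
d((-5, 29), (20, -19)) = 54.1202
d((7, 16), (-11, 7)) = 20.1246
d((7, 16), (16, -25)) = 41.9762
d((7, 16), (-16, -21)) = 43.566
d((7, 16), (-10, -10)) = 31.0644
d((7, 16), (-23, -3)) = 35.5106
d((7, 16), (-17, -26)) = 48.3735
d((7, 16), (20, -19)) = 37.3363
d((-11, 7), (16, -25)) = 41.8688
d((-11, 7), (-16, -21)) = 28.4429
d((-11, 7), (-10, -10)) = 17.0294
d((-11, 7), (-23, -3)) = 15.6205
d((-11, 7), (-17, -26)) = 33.541
d((-11, 7), (20, -19)) = 40.4599
d((16, -25), (-16, -21)) = 32.249
d((16, -25), (-10, -10)) = 30.0167
d((16, -25), (-23, -3)) = 44.7772
d((16, -25), (-17, -26)) = 33.0151
d((16, -25), (20, -19)) = 7.2111
d((-16, -21), (-10, -10)) = 12.53
d((-16, -21), (-23, -3)) = 19.3132
d((-16, -21), (-17, -26)) = 5.099 <-- minimum
d((-16, -21), (20, -19)) = 36.0555
d((-10, -10), (-23, -3)) = 14.7648
d((-10, -10), (-17, -26)) = 17.4642
d((-10, -10), (20, -19)) = 31.3209
d((-23, -3), (-17, -26)) = 23.7697
d((-23, -3), (20, -19)) = 45.8803
d((-17, -26), (20, -19)) = 37.6563

Closest pair: (-16, -21) and (-17, -26) with distance 5.099

The closest pair is (-16, -21) and (-17, -26) with Euclidean distance 5.099. For 9 points, brute-force pairwise comparison is shown above. For large n, the divide-and-conquer algorithm (sort by x, recurse on halves, check the dividing strip) achieves O(n log n).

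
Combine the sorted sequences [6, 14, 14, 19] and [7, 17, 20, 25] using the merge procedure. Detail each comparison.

Merging process:

Compare 6 vs 7: take 6 from left. Merged: [6]
Compare 14 vs 7: take 7 from right. Merged: [6, 7]
Compare 14 vs 17: take 14 from left. Merged: [6, 7, 14]
Compare 14 vs 17: take 14 from left. Merged: [6, 7, 14, 14]
Compare 19 vs 17: take 17 from right. Merged: [6, 7, 14, 14, 17]
Compare 19 vs 20: take 19 from left. Merged: [6, 7, 14, 14, 17, 19]
Append remaining from right: [20, 25]. Merged: [6, 7, 14, 14, 17, 19, 20, 25]

Final merged array: [6, 7, 14, 14, 17, 19, 20, 25]
Total comparisons: 6

The merged array is [6, 7, 14, 14, 17, 19, 20, 25], requiring 6 comparisons. The merge step runs in O(n) time where n is the total number of elements.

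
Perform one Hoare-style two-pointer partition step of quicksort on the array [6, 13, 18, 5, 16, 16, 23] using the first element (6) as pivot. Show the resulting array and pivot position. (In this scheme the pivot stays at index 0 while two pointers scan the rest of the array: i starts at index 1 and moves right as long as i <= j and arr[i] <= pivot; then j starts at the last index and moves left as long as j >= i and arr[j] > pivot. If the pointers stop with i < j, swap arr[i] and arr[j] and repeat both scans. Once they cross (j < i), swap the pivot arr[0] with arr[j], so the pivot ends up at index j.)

Hoare-style two-pointer partition with pivot = 6:

Initial array: [6, 13, 18, 5, 16, 16, 23]

Pointers start at i = 1, j = 6.
i stops at index 1 (arr[1]=13 > 6), j stops at index 3 (arr[3]=5 <= 6): swap arr[1] and arr[3], array becomes [6, 5, 18, 13, 16, 16, 23]
i ends at 2, j ends at 1: the pointers have crossed (j < i), so scanning stops.

Swap pivot arr[0] with arr[1] to place pivot at position 1: [5, 6, 18, 13, 16, 16, 23]
Pivot position: 1

After partitioning with pivot 6, the array becomes [5, 6, 18, 13, 16, 16, 23]. The pivot is placed at index 1. All elements to the left of the pivot are <= 6, and all elements to the right are > 6.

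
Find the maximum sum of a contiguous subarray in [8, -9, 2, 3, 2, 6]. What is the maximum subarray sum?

Using Kadane's algorithm on [8, -9, 2, 3, 2, 6]:

Scanning through the array:
Position 1 (value -9): max_ending_here = -1, max_so_far = 8
Position 2 (value 2): max_ending_here = 2, max_so_far = 8
Position 3 (value 3): max_ending_here = 5, max_so_far = 8
Position 4 (value 2): max_ending_here = 7, max_so_far = 8
Position 5 (value 6): max_ending_here = 13, max_so_far = 13

Maximum subarray: [2, 3, 2, 6]
Maximum sum: 13

The maximum subarray is [2, 3, 2, 6] with sum 13. This subarray runs from index 2 to index 5.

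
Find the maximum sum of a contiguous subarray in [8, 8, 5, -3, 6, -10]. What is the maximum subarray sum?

Using Kadane's algorithm on [8, 8, 5, -3, 6, -10]:

Scanning through the array:
Position 1 (value 8): max_ending_here = 16, max_so_far = 16
Position 2 (value 5): max_ending_here = 21, max_so_far = 21
Position 3 (value -3): max_ending_here = 18, max_so_far = 21
Position 4 (value 6): max_ending_here = 24, max_so_far = 24
Position 5 (value -10): max_ending_here = 14, max_so_far = 24

Maximum subarray: [8, 8, 5, -3, 6]
Maximum sum: 24

The maximum subarray is [8, 8, 5, -3, 6] with sum 24. This subarray runs from index 0 to index 4.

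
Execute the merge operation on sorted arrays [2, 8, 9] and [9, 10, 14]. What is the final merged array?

Merging process:

Compare 2 vs 9: take 2 from left. Merged: [2]
Compare 8 vs 9: take 8 from left. Merged: [2, 8]
Compare 9 vs 9: take 9 from left. Merged: [2, 8, 9]
Append remaining from right: [9, 10, 14]. Merged: [2, 8, 9, 9, 10, 14]

Final merged array: [2, 8, 9, 9, 10, 14]
Total comparisons: 3

The merged array is [2, 8, 9, 9, 10, 14], requiring 3 comparisons. The merge step runs in O(n) time where n is the total number of elements.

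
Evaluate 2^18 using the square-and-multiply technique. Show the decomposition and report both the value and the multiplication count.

Computing 2^18 by squaring (build up from 2^1; each line after the first costs one multiplication):

2^1 = 2
2^2 = (2^1)^2 = 2^2 = 4
2^4 = (2^2)^2 = 4^2 = 16
2^8 = (2^4)^2 = 16^2 = 256
2^9 = 2 * 2^8 = 2 * 256 = 512
2^18 = (2^9)^2 = 512^2 = 262144

Result: 262144
Multiplications needed: 5 (5 lines after 2^1)

2^18 = 262144. Using exponentiation by squaring, this requires 5 multiplications. The key idea: if the exponent is even, square the half-power; if odd, multiply by the base once.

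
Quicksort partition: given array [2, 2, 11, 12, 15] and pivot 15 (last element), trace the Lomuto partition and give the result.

Lomuto partition with pivot = 15:

Initial array: [2, 2, 11, 12, 15]

arr[0]=2 <= 15: swap with position 0, array becomes [2, 2, 11, 12, 15]
arr[1]=2 <= 15: swap with position 1, array becomes [2, 2, 11, 12, 15]
arr[2]=11 <= 15: swap with position 2, array becomes [2, 2, 11, 12, 15]
arr[3]=12 <= 15: swap with position 3, array becomes [2, 2, 11, 12, 15]

Place pivot at position 4: [2, 2, 11, 12, 15]
Pivot position: 4

After partitioning with pivot 15, the array becomes [2, 2, 11, 12, 15]. The pivot is placed at index 4. All elements to the left of the pivot are <= 15, and all elements to the right are > 15.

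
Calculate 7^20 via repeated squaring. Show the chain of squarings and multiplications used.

Computing 7^20 by squaring (build up from 7^1; each line after the first costs one multiplication):

7^1 = 7
7^2 = (7^1)^2 = 7^2 = 49
7^4 = (7^2)^2 = 49^2 = 2401
7^5 = 7 * 7^4 = 7 * 2401 = 16807
7^10 = (7^5)^2 = 16807^2 = 282475249
7^20 = (7^10)^2 = 282475249^2 = 79792266297612001

Result: 79792266297612001
Multiplications needed: 5 (5 lines after 7^1)

7^20 = 79792266297612001. Using exponentiation by squaring, this requires 5 multiplications. The key idea: if the exponent is even, square the half-power; if odd, multiply by the base once.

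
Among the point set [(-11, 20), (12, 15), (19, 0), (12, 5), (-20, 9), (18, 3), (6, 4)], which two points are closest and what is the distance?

Computing all pairwise distances among 7 points:

d((-11, 20), (12, 15)) = 23.5372
d((-11, 20), (19, 0)) = 36.0555
d((-11, 20), (12, 5)) = 27.4591
d((-11, 20), (-20, 9)) = 14.2127
d((-11, 20), (18, 3)) = 33.6155
d((-11, 20), (6, 4)) = 23.3452
d((12, 15), (19, 0)) = 16.5529
d((12, 15), (12, 5)) = 10.0
d((12, 15), (-20, 9)) = 32.5576
d((12, 15), (18, 3)) = 13.4164
d((12, 15), (6, 4)) = 12.53
d((19, 0), (12, 5)) = 8.6023
d((19, 0), (-20, 9)) = 40.025
d((19, 0), (18, 3)) = 3.1623 <-- minimum
d((19, 0), (6, 4)) = 13.6015
d((12, 5), (-20, 9)) = 32.249
d((12, 5), (18, 3)) = 6.3246
d((12, 5), (6, 4)) = 6.0828
d((-20, 9), (18, 3)) = 38.4708
d((-20, 9), (6, 4)) = 26.4764
d((18, 3), (6, 4)) = 12.0416

Closest pair: (19, 0) and (18, 3) with distance 3.1623

The closest pair is (19, 0) and (18, 3) with Euclidean distance 3.1623. For 7 points, brute-force pairwise comparison is shown above. For large n, the divide-and-conquer algorithm (sort by x, recurse on halves, check the dividing strip) achieves O(n log n).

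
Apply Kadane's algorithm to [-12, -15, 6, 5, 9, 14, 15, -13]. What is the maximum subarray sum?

Using Kadane's algorithm on [-12, -15, 6, 5, 9, 14, 15, -13]:

Scanning through the array:
Position 1 (value -15): max_ending_here = -15, max_so_far = -12
Position 2 (value 6): max_ending_here = 6, max_so_far = 6
Position 3 (value 5): max_ending_here = 11, max_so_far = 11
Position 4 (value 9): max_ending_here = 20, max_so_far = 20
Position 5 (value 14): max_ending_here = 34, max_so_far = 34
Position 6 (value 15): max_ending_here = 49, max_so_far = 49
Position 7 (value -13): max_ending_here = 36, max_so_far = 49

Maximum subarray: [6, 5, 9, 14, 15]
Maximum sum: 49

The maximum subarray is [6, 5, 9, 14, 15] with sum 49. This subarray runs from index 2 to index 6.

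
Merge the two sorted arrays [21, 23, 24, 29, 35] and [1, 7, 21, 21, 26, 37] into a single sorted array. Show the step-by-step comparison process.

Merging process:

Compare 21 vs 1: take 1 from right. Merged: [1]
Compare 21 vs 7: take 7 from right. Merged: [1, 7]
Compare 21 vs 21: take 21 from left. Merged: [1, 7, 21]
Compare 23 vs 21: take 21 from right. Merged: [1, 7, 21, 21]
Compare 23 vs 21: take 21 from right. Merged: [1, 7, 21, 21, 21]
Compare 23 vs 26: take 23 from left. Merged: [1, 7, 21, 21, 21, 23]
Compare 24 vs 26: take 24 from left. Merged: [1, 7, 21, 21, 21, 23, 24]
Compare 29 vs 26: take 26 from right. Merged: [1, 7, 21, 21, 21, 23, 24, 26]
Compare 29 vs 37: take 29 from left. Merged: [1, 7, 21, 21, 21, 23, 24, 26, 29]
Compare 35 vs 37: take 35 from left. Merged: [1, 7, 21, 21, 21, 23, 24, 26, 29, 35]
Append remaining from right: [37]. Merged: [1, 7, 21, 21, 21, 23, 24, 26, 29, 35, 37]

Final merged array: [1, 7, 21, 21, 21, 23, 24, 26, 29, 35, 37]
Total comparisons: 10

The merged array is [1, 7, 21, 21, 21, 23, 24, 26, 29, 35, 37], requiring 10 comparisons. The merge step runs in O(n) time where n is the total number of elements.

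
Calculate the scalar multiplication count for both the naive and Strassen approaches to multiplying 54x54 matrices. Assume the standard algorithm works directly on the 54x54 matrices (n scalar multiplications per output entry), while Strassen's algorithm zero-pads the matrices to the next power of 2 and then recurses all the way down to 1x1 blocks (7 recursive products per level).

Matrix multiplication for 54x54 matrices:

Strassen's algorithm requires power-of-2 dimensions. Pad 54x54 to 64x64 (next power of 2).

Standard algorithm: 54^3 = 157464 multiplications
Strassen's algorithm: 7^(log2(64)) = 7^6 = 117649 multiplications
Savings: 157464 - 117649 = 39815 multiplications

Standard: 157464 multiplications (54^3). Strassen: 117649 multiplications (7^6, after padding to 64x64). Strassen reduces 8 recursive multiplications to 7 at each level.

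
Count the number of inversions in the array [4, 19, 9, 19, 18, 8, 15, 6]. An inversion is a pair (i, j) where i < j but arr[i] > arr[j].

Finding inversions in [4, 19, 9, 19, 18, 8, 15, 6]:

(1, 2): arr[1]=19 > arr[2]=9
(1, 4): arr[1]=19 > arr[4]=18
(1, 5): arr[1]=19 > arr[5]=8
(1, 6): arr[1]=19 > arr[6]=15
(1, 7): arr[1]=19 > arr[7]=6
(2, 5): arr[2]=9 > arr[5]=8
(2, 7): arr[2]=9 > arr[7]=6
(3, 4): arr[3]=19 > arr[4]=18
(3, 5): arr[3]=19 > arr[5]=8
(3, 6): arr[3]=19 > arr[6]=15
(3, 7): arr[3]=19 > arr[7]=6
(4, 5): arr[4]=18 > arr[5]=8
(4, 6): arr[4]=18 > arr[6]=15
(4, 7): arr[4]=18 > arr[7]=6
(5, 7): arr[5]=8 > arr[7]=6
(6, 7): arr[6]=15 > arr[7]=6

Total inversions: 16

The array has 16 inversion(s): (1,2), (1,4), (1,5), (1,6), (1,7), (2,5), (2,7), (3,4), (3,5), (3,6), (3,7), (4,5), (4,6), (4,7), (5,7), (6,7). Each pair (i,j) satisfies i < j and arr[i] > arr[j].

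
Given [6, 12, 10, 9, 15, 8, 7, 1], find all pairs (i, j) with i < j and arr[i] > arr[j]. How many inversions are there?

Finding inversions in [6, 12, 10, 9, 15, 8, 7, 1]:

(0, 7): arr[0]=6 > arr[7]=1
(1, 2): arr[1]=12 > arr[2]=10
(1, 3): arr[1]=12 > arr[3]=9
(1, 5): arr[1]=12 > arr[5]=8
(1, 6): arr[1]=12 > arr[6]=7
(1, 7): arr[1]=12 > arr[7]=1
(2, 3): arr[2]=10 > arr[3]=9
(2, 5): arr[2]=10 > arr[5]=8
(2, 6): arr[2]=10 > arr[6]=7
(2, 7): arr[2]=10 > arr[7]=1
(3, 5): arr[3]=9 > arr[5]=8
(3, 6): arr[3]=9 > arr[6]=7
(3, 7): arr[3]=9 > arr[7]=1
(4, 5): arr[4]=15 > arr[5]=8
(4, 6): arr[4]=15 > arr[6]=7
(4, 7): arr[4]=15 > arr[7]=1
(5, 6): arr[5]=8 > arr[6]=7
(5, 7): arr[5]=8 > arr[7]=1
(6, 7): arr[6]=7 > arr[7]=1

Total inversions: 19

The array has 19 inversion(s): (0,7), (1,2), (1,3), (1,5), (1,6), (1,7), (2,3), (2,5), (2,6), (2,7), (3,5), (3,6), (3,7), (4,5), (4,6), (4,7), (5,6), (5,7), (6,7). Each pair (i,j) satisfies i < j and arr[i] > arr[j].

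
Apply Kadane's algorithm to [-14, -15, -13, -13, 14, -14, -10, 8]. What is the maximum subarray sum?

Using Kadane's algorithm on [-14, -15, -13, -13, 14, -14, -10, 8]:

Scanning through the array:
Position 1 (value -15): max_ending_here = -15, max_so_far = -14
Position 2 (value -13): max_ending_here = -13, max_so_far = -13
Position 3 (value -13): max_ending_here = -13, max_so_far = -13
Position 4 (value 14): max_ending_here = 14, max_so_far = 14
Position 5 (value -14): max_ending_here = 0, max_so_far = 14
Position 6 (value -10): max_ending_here = -10, max_so_far = 14
Position 7 (value 8): max_ending_here = 8, max_so_far = 14

Maximum subarray: [14]
Maximum sum: 14

The maximum subarray is [14] with sum 14. This subarray runs from index 4 to index 4.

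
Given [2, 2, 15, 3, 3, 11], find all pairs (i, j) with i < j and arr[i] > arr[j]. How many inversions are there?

Finding inversions in [2, 2, 15, 3, 3, 11]:

(2, 3): arr[2]=15 > arr[3]=3
(2, 4): arr[2]=15 > arr[4]=3
(2, 5): arr[2]=15 > arr[5]=11

Total inversions: 3

The array has 3 inversion(s): (2,3), (2,4), (2,5). Each pair (i,j) satisfies i < j and arr[i] > arr[j].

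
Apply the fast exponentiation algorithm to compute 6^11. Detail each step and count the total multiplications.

Computing 6^11 by squaring (build up from 6^1; each line after the first costs one multiplication):

6^1 = 6
6^2 = (6^1)^2 = 6^2 = 36
6^4 = (6^2)^2 = 36^2 = 1296
6^5 = 6 * 6^4 = 6 * 1296 = 7776
6^10 = (6^5)^2 = 7776^2 = 60466176
6^11 = 6 * 6^10 = 6 * 60466176 = 362797056

Result: 362797056
Multiplications needed: 5 (5 lines after 6^1)

6^11 = 362797056. Using exponentiation by squaring, this requires 5 multiplications. The key idea: if the exponent is even, square the half-power; if odd, multiply by the base once.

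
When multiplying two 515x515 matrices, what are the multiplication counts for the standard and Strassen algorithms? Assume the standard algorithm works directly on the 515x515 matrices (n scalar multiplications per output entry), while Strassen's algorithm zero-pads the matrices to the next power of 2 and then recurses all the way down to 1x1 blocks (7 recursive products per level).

Matrix multiplication for 515x515 matrices:

Strassen's algorithm requires power-of-2 dimensions. Pad 515x515 to 1024x1024 (next power of 2).

Standard algorithm: 515^3 = 136590875 multiplications
Strassen's algorithm: 7^(log2(1024)) = 7^10 = 282475249 multiplications
Difference: 136590875 - 282475249 = -145884374 (Strassen uses MORE here due to padding overhead — for small or just-over-power-of-2 n, padding can outweigh the per-level savings)

Standard: 136590875 multiplications (515^3). Strassen: 282475249 multiplications (7^10, after padding to 1024x1024). Strassen reduces 8 recursive multiplications to 7 at each level.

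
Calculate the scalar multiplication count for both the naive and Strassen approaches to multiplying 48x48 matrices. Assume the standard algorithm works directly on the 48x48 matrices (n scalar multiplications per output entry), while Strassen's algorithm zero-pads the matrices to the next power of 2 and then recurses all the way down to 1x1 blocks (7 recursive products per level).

Matrix multiplication for 48x48 matrices:

Strassen's algorithm requires power-of-2 dimensions. Pad 48x48 to 64x64 (next power of 2).

Standard algorithm: 48^3 = 110592 multiplications
Strassen's algorithm: 7^(log2(64)) = 7^6 = 117649 multiplications
Difference: 110592 - 117649 = -7057 (Strassen uses MORE here due to padding overhead — for small or just-over-power-of-2 n, padding can outweigh the per-level savings)

Standard: 110592 multiplications (48^3). Strassen: 117649 multiplications (7^6, after padding to 64x64). Strassen reduces 8 recursive multiplications to 7 at each level.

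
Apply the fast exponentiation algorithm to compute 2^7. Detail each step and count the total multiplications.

Computing 2^7 by squaring (build up from 2^1; each line after the first costs one multiplication):

2^1 = 2
2^2 = (2^1)^2 = 2^2 = 4
2^3 = 2 * 2^2 = 2 * 4 = 8
2^6 = (2^3)^2 = 8^2 = 64
2^7 = 2 * 2^6 = 2 * 64 = 128

Result: 128
Multiplications needed: 4 (4 lines after 2^1)

2^7 = 128. Using exponentiation by squaring, this requires 4 multiplications. The key idea: if the exponent is even, square the half-power; if odd, multiply by the base once.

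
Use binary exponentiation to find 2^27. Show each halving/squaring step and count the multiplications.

Computing 2^27 by squaring (build up from 2^1; each line after the first costs one multiplication):

2^1 = 2
2^2 = (2^1)^2 = 2^2 = 4
2^3 = 2 * 2^2 = 2 * 4 = 8
2^6 = (2^3)^2 = 8^2 = 64
2^12 = (2^6)^2 = 64^2 = 4096
2^13 = 2 * 2^12 = 2 * 4096 = 8192
2^26 = (2^13)^2 = 8192^2 = 67108864
2^27 = 2 * 2^26 = 2 * 67108864 = 134217728

Result: 134217728
Multiplications needed: 7 (7 lines after 2^1)

2^27 = 134217728. Using exponentiation by squaring, this requires 7 multiplications. The key idea: if the exponent is even, square the half-power; if odd, multiply by the base once.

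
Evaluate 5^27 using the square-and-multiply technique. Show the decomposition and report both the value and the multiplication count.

Computing 5^27 by squaring (build up from 5^1; each line after the first costs one multiplication):

5^1 = 5
5^2 = (5^1)^2 = 5^2 = 25
5^3 = 5 * 5^2 = 5 * 25 = 125
5^6 = (5^3)^2 = 125^2 = 15625
5^12 = (5^6)^2 = 15625^2 = 244140625
5^13 = 5 * 5^12 = 5 * 244140625 = 1220703125
5^26 = (5^13)^2 = 1220703125^2 = 1490116119384765625
5^27 = 5 * 5^26 = 5 * 1490116119384765625 = 7450580596923828125

Result: 7450580596923828125
Multiplications needed: 7 (7 lines after 5^1)

5^27 = 7450580596923828125. Using exponentiation by squaring, this requires 7 multiplications. The key idea: if the exponent is even, square the half-power; if odd, multiply by the base once.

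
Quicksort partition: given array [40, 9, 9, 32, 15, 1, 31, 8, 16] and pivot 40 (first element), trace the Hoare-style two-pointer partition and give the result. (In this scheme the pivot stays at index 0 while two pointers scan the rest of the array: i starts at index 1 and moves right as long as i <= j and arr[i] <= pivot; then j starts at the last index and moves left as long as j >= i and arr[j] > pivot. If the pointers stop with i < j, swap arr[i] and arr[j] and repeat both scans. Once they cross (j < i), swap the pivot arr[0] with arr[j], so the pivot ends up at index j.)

Hoare-style two-pointer partition with pivot = 40:

Initial array: [40, 9, 9, 32, 15, 1, 31, 8, 16]

Pointers start at i = 1, j = 8.
i ends at 9, j ends at 8: the pointers have crossed (j < i), so scanning stops.

Swap pivot arr[0] with arr[8] to place pivot at position 8: [16, 9, 9, 32, 15, 1, 31, 8, 40]
Pivot position: 8

After partitioning with pivot 40, the array becomes [16, 9, 9, 32, 15, 1, 31, 8, 40]. The pivot is placed at index 8. All elements to the left of the pivot are <= 40, and all elements to the right are > 40.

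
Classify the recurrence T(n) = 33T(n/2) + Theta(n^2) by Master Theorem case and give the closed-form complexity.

Master Theorem for T(n) = 33T(n/2) + O(n^2):

a = 33, b = 2, c = 2
log_b(a) = log_2(33) = 5.0444

Case 1: c = 2 < log_2(33) = 5.0444
T(n) = O(n^(log_2 33))

For T(n) = 33T(n/2) + O(n^2): log_2(33) = 5.0444. This is Case 1 of the Master Theorem (c < log_b(a), work dominated by leaves), giving O(n^(log_2 33)).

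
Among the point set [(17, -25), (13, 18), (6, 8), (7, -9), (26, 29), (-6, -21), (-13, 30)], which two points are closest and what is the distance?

Computing all pairwise distances among 7 points:

d((17, -25), (13, 18)) = 43.1856
d((17, -25), (6, 8)) = 34.7851
d((17, -25), (7, -9)) = 18.868
d((17, -25), (26, 29)) = 54.7449
d((17, -25), (-6, -21)) = 23.3452
d((17, -25), (-13, 30)) = 62.6498
d((13, 18), (6, 8)) = 12.2066 <-- minimum
d((13, 18), (7, -9)) = 27.6586
d((13, 18), (26, 29)) = 17.0294
d((13, 18), (-6, -21)) = 43.382
d((13, 18), (-13, 30)) = 28.6356
d((6, 8), (7, -9)) = 17.0294
d((6, 8), (26, 29)) = 29.0
d((6, 8), (-6, -21)) = 31.3847
d((6, 8), (-13, 30)) = 29.0689
d((7, -9), (26, 29)) = 42.4853
d((7, -9), (-6, -21)) = 17.6918
d((7, -9), (-13, 30)) = 43.8292
d((26, 29), (-6, -21)) = 59.3633
d((26, 29), (-13, 30)) = 39.0128
d((-6, -21), (-13, 30)) = 51.4782

Closest pair: (13, 18) and (6, 8) with distance 12.2066

The closest pair is (13, 18) and (6, 8) with Euclidean distance 12.2066. For 7 points, brute-force pairwise comparison is shown above. For large n, the divide-and-conquer algorithm (sort by x, recurse on halves, check the dividing strip) achieves O(n log n).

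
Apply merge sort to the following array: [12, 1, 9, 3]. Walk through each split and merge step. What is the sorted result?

Merge sort trace:

Split: [12, 1, 9, 3] -> [12, 1] and [9, 3]
  Split: [12, 1] -> [12] and [1]
  Merge: [12] + [1] -> [1, 12]
  Split: [9, 3] -> [9] and [3]
  Merge: [9] + [3] -> [3, 9]
Merge: [1, 12] + [3, 9] -> [1, 3, 9, 12]

Final sorted array: [1, 3, 9, 12]

The merge sort proceeds by recursively splitting the array and merging sorted halves.
After all merges, the sorted array is [1, 3, 9, 12].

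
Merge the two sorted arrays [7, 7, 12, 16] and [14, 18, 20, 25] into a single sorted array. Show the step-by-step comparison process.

Merging process:

Compare 7 vs 14: take 7 from left. Merged: [7]
Compare 7 vs 14: take 7 from left. Merged: [7, 7]
Compare 12 vs 14: take 12 from left. Merged: [7, 7, 12]
Compare 16 vs 14: take 14 from right. Merged: [7, 7, 12, 14]
Compare 16 vs 18: take 16 from left. Merged: [7, 7, 12, 14, 16]
Append remaining from right: [18, 20, 25]. Merged: [7, 7, 12, 14, 16, 18, 20, 25]

Final merged array: [7, 7, 12, 14, 16, 18, 20, 25]
Total comparisons: 5

The merged array is [7, 7, 12, 14, 16, 18, 20, 25], requiring 5 comparisons. The merge step runs in O(n) time where n is the total number of elements.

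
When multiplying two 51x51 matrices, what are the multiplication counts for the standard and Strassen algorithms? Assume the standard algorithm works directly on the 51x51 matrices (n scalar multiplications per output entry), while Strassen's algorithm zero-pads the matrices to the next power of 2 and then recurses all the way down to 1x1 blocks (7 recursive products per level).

Matrix multiplication for 51x51 matrices:

Strassen's algorithm requires power-of-2 dimensions. Pad 51x51 to 64x64 (next power of 2).

Standard algorithm: 51^3 = 132651 multiplications
Strassen's algorithm: 7^(log2(64)) = 7^6 = 117649 multiplications
Savings: 132651 - 117649 = 15002 multiplications

Standard: 132651 multiplications (51^3). Strassen: 117649 multiplications (7^6, after padding to 64x64). Strassen reduces 8 recursive multiplications to 7 at each level.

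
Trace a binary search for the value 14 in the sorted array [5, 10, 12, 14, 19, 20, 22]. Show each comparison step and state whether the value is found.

Binary search for 14 in [5, 10, 12, 14, 19, 20, 22]:

lo=0, hi=6, mid=3, arr[mid]=14 -> Found target at index 3!

Binary search finds 14 at index 3 after 1 comparisons. The search repeatedly halves the search space by comparing with the middle element.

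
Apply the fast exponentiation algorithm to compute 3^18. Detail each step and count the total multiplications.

Computing 3^18 by squaring (build up from 3^1; each line after the first costs one multiplication):

3^1 = 3
3^2 = (3^1)^2 = 3^2 = 9
3^4 = (3^2)^2 = 9^2 = 81
3^8 = (3^4)^2 = 81^2 = 6561
3^9 = 3 * 3^8 = 3 * 6561 = 19683
3^18 = (3^9)^2 = 19683^2 = 387420489

Result: 387420489
Multiplications needed: 5 (5 lines after 3^1)

3^18 = 387420489. Using exponentiation by squaring, this requires 5 multiplications. The key idea: if the exponent is even, square the half-power; if odd, multiply by the base once.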